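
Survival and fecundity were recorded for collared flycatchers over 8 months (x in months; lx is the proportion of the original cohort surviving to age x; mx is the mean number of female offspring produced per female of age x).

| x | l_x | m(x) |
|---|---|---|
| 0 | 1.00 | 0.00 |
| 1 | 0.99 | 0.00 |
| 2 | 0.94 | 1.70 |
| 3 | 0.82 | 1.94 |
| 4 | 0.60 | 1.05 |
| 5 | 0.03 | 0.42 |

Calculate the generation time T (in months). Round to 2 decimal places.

lx·mx: 0, 0, 1.598, 1.5908, 0.63, 0.0126 → R0 = 3.8314
x·lx·mx: 0, 0, 3.196, 4.7724, 2.52, 0.063 → Σ = 10.5514
T = 10.5514 / 3.8314 = 2.753928… → 2.75

2.75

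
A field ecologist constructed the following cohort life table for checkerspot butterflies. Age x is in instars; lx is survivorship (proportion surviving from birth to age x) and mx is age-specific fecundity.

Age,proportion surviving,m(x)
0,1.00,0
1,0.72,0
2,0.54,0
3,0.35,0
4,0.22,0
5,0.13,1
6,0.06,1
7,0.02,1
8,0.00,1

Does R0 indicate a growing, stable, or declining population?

R0 = Σ lx·mx = 0 + 0 + 0 + 0 + 0 + 0.13 + 0.06 + 0.02 + 0 = 0.21
R0 < 1, so the population is declining.

declining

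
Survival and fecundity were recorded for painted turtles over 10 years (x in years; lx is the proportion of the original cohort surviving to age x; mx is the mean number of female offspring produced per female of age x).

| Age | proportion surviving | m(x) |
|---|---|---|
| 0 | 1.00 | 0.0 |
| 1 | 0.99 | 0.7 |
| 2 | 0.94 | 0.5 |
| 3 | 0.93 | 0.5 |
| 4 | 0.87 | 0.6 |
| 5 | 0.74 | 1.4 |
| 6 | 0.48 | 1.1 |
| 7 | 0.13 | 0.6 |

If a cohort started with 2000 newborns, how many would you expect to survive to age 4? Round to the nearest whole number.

Expected survivors = N0 · l_4 = 2000 × 0.87 = 1740 → 1740

1740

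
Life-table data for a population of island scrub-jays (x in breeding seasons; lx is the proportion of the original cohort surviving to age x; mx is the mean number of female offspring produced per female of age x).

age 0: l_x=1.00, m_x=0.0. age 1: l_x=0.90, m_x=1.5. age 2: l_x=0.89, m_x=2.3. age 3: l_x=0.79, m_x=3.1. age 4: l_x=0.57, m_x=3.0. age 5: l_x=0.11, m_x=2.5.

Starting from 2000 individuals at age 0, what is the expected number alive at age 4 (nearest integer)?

1140

Expected survivors = N0 · l_4 = 2000 × 0.57 = 1140 → 1140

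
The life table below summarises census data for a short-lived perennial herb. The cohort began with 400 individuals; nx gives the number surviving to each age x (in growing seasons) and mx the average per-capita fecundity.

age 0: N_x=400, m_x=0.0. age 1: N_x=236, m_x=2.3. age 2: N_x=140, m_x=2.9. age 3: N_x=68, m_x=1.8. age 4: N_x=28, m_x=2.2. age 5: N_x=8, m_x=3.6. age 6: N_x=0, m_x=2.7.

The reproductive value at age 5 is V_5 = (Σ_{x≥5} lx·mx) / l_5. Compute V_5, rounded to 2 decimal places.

3.60

lx = nx/n0 = nx/400: 1, 0.59, 0.35, 0.17, 0.07, 0.02, 0
lx·mx for x ≥ 5: 0.072, 0 → sum = 0.072
V_5 = 0.072 / l_5 = 0.072 / 0.02 = 3.6 → 3.60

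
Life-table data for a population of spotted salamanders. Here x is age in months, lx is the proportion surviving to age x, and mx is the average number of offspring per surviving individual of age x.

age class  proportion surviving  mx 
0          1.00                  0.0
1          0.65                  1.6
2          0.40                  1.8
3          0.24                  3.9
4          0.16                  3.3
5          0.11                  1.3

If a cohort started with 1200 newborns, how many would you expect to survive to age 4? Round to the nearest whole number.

Expected survivors = N0 · l_4 = 1200 × 0.16 = 192 → 192

192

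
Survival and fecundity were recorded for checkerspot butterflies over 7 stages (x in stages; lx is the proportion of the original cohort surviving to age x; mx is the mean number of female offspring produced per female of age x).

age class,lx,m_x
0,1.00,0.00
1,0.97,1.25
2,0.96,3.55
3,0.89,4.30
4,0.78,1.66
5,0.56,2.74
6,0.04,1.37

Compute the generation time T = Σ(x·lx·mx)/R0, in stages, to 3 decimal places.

lx·mx: 0, 1.2125, 3.408, 3.827, 1.2948, 1.5344, 0.0548 → R0 = 11.3315
x·lx·mx: 0, 1.2125, 6.816, 11.481, 5.1792, 7.672, 0.3288 → Σ = 32.6895
T = 32.6895 / 11.3315 = 2.884834… → 2.885

2.885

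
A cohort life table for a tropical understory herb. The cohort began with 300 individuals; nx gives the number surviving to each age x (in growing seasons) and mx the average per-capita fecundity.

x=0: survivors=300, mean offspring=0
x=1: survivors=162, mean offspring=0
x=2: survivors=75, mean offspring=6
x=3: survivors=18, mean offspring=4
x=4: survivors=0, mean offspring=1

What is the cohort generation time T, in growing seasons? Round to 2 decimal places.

lx = nx/n0 = nx/300: 1, 0.54, 0.25, 0.06, 0
lx·mx: 0, 0, 1.5, 0.24, 0 → R0 = 1.74
x·lx·mx: 0, 0, 3, 0.72, 0 → Σ = 3.72
T = 3.72 / 1.74 = 2.137931… → 2.14

2.14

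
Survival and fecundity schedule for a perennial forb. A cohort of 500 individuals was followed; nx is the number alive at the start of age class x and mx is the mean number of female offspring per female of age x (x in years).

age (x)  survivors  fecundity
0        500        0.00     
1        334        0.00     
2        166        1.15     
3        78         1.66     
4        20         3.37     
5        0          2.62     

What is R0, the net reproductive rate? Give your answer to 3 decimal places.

lx = nx/n0 = nx/500: 1, 0.668, 0.332, 0.156, 0.04, 0
lx·mx by age: 0, 0, 0.3818, 0.25896, 0.1348, 0
R0 = Σ lx·mx = 0.77556 → 0.776

0.776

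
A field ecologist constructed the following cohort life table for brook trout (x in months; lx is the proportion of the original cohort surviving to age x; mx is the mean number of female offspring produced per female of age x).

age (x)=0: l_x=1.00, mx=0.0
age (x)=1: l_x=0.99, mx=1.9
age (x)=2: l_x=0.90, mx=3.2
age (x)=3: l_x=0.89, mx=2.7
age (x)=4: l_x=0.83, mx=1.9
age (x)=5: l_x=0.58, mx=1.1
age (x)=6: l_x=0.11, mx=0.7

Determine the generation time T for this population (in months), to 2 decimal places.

lx·mx: 0, 1.881, 2.88, 2.403, 1.577, 0.638, 0.077 → R0 = 9.456
x·lx·mx: 0, 1.881, 5.76, 7.209, 6.308, 3.19, 0.462 → Σ = 24.81
T = 24.81 / 9.456 = 2.623731… → 2.62

2.62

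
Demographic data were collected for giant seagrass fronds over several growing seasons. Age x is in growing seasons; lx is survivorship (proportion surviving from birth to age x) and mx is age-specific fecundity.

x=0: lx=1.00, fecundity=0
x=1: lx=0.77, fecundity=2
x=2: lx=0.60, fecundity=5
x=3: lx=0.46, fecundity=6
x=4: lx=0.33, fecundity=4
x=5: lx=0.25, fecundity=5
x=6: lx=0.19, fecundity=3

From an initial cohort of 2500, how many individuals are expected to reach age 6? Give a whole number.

475

Expected survivors = N0 · l_6 = 2500 × 0.19 = 475 → 475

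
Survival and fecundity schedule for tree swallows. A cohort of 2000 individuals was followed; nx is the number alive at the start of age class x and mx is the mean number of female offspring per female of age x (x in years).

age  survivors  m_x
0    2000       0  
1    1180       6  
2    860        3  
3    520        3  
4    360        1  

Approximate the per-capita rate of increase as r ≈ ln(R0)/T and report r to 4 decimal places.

1.1076

lx = nx/n0 = nx/2000: 1, 0.59, 0.43, 0.26, 0.18
R0 = Σ lx·mx = 0 + 3.54 + 1.29 + 0.78 + 0.18 = 5.79
Σ x·lx·mx = 9.18; T = 9.18/5.79 = 1.58549…
r ≈ ln(R0)/T = ln(5.79)/1.58549… = 1.107626… → 1.1076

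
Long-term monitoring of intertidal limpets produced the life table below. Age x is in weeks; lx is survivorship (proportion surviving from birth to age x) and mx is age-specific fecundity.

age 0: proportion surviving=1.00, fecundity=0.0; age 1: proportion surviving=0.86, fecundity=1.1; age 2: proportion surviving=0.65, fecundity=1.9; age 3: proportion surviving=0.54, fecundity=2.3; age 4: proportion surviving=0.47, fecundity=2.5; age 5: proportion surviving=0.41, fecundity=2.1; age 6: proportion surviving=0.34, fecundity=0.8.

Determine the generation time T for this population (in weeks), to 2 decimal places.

3.10

lx·mx: 0, 0.946, 1.235, 1.242, 1.175, 0.861, 0.272 → R0 = 5.731
x·lx·mx: 0, 0.946, 2.47, 3.726, 4.7, 4.305, 1.632 → Σ = 17.779
T = 17.779 / 5.731 = 3.102251… → 3.10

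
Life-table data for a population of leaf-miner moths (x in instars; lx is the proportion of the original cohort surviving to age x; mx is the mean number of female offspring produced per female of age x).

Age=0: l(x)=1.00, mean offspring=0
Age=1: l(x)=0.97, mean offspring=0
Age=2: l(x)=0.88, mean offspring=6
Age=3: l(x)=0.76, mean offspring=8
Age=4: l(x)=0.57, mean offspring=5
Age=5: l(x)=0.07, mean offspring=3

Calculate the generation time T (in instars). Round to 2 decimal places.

2.86

lx·mx: 0, 0, 5.28, 6.08, 2.85, 0.21 → R0 = 14.42
x·lx·mx: 0, 0, 10.56, 18.24, 11.4, 1.05 → Σ = 41.25
T = 41.25 / 14.42 = 2.86061… → 2.86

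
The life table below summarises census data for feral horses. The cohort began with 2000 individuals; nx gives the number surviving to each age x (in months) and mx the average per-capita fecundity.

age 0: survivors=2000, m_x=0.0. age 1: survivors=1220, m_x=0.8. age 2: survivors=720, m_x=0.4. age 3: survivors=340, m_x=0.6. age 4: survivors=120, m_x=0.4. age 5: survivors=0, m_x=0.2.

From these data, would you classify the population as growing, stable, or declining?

lx = nx/n0 = nx/2000: 1, 0.61, 0.36, 0.17, 0.06, 0
R0 = Σ lx·mx = 0 + 0.488 + 0.144 + 0.102 + 0.024 + 0 = 0.758
R0 < 1, so the population is declining.

declining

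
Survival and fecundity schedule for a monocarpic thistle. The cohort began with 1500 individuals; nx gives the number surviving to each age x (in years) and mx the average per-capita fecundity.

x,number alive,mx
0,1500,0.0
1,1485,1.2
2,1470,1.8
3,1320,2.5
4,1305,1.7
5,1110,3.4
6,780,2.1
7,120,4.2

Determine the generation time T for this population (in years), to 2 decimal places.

lx = nx/n0 = nx/1500: 1, 0.99, 0.98, 0.88, 0.87, 0.74, 0.52, 0.08
lx·mx: 0, 1.188, 1.764, 2.2, 1.479, 2.516, 1.092, 0.336 → R0 = 10.575
x·lx·mx: 0, 1.188, 3.528, 6.6, 5.916, 12.58, 6.552, 2.352 → Σ = 38.716
T = 38.716 / 10.575 = 3.661087… → 3.66

3.66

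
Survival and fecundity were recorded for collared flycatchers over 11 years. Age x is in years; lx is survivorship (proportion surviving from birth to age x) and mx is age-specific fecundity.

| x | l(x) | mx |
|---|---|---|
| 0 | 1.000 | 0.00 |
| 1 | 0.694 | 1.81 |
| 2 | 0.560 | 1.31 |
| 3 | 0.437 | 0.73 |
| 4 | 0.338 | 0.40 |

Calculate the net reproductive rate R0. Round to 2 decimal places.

lx·mx by age: 0, 1.25614, 0.7336, 0.31901, 0.1352
R0 = Σ lx·mx = 2.44395 → 2.44

2.44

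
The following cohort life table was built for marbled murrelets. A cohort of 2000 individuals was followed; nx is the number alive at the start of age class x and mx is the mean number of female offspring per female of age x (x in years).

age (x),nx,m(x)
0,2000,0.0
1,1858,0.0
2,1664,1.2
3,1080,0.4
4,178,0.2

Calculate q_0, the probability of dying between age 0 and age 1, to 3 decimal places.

lx = nx/n0 = nx/2000: 1, 0.929, 0.832, 0.54, 0.089
q_0 = (l_0 − l_1) / l_0 = (1 − 0.929) / 1
     = 0.071 / 1 = 0.071 → 0.071

0.071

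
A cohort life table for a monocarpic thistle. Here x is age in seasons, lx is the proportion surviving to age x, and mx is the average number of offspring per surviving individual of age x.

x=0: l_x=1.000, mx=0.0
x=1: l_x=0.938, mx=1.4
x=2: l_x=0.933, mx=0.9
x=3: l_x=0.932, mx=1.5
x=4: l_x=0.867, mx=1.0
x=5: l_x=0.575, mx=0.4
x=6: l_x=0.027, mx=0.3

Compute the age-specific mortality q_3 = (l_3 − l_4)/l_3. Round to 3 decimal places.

0.070

q_3 = (l_3 − l_4) / l_3 = (0.932 − 0.867) / 0.932
     = 0.065 / 0.932 = 0.069742… → 0.070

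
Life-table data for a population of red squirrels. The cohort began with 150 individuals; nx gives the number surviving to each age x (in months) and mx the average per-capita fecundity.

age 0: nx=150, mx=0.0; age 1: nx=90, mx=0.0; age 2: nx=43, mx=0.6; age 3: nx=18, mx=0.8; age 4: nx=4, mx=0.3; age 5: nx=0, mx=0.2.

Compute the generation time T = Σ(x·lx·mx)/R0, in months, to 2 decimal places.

2.41

lx = nx/n0 = nx/150: 1, 0.6, 0.28667…, 0.12, 0.02667…, 0
lx·mx: 0, 0, 0.172…, 0.096, 0.008…, 0 → R0 = 0.276…
x·lx·mx: 0, 0, 0.344…, 0.288, 0.032…, 0 → Σ = 0.664…
T = 0.664… / 0.276… = 2.405797… → 2.41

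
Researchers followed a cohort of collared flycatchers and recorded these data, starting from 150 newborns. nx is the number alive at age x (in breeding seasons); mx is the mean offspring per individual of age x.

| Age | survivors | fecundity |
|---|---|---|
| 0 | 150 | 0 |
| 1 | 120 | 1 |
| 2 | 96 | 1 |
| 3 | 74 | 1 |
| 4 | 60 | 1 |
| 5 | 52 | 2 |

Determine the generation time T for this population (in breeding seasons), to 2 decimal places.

lx = nx/n0 = nx/150: 1, 0.8, 0.64, 0.49333…, 0.4, 0.34667…
lx·mx: 0, 0.8, 0.64, 0.493333…, 0.4, 0.693333… → R0 = 3.026667…
x·lx·mx: 0, 0.8, 1.28, 1.48…, 1.6, 3.466667… → Σ = 8.626667…
T = 8.626667… / 3.026667… = 2.85022… → 2.85

2.85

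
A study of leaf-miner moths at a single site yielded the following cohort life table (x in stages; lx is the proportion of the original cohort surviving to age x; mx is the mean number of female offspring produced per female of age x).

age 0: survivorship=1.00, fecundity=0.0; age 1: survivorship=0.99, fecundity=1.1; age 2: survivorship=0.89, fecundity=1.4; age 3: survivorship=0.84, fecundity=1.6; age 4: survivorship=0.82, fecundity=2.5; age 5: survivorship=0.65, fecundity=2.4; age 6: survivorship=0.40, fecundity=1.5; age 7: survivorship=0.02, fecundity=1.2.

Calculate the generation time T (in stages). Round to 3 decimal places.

3.460

lx·mx: 0, 1.089, 1.246, 1.344, 2.05, 1.56, 0.6, 0.024 → R0 = 7.913
x·lx·mx: 0, 1.089, 2.492, 4.032, 8.2, 7.8, 3.6, 0.168 → Σ = 27.381
T = 27.381 / 7.913 = 3.460255… → 3.460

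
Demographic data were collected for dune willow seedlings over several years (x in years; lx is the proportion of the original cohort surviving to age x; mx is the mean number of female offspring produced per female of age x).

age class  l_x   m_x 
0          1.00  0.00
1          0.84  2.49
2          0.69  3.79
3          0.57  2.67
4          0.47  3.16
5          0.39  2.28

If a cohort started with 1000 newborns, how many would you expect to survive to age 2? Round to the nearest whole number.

Expected survivors = N0 · l_2 = 1000 × 0.69 = 690 → 690

690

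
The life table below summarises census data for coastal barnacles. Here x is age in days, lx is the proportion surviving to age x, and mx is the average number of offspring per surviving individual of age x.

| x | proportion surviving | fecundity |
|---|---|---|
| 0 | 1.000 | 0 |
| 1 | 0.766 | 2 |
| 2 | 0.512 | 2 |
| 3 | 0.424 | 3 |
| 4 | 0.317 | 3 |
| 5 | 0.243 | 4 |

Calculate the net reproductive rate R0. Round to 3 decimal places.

5.751

lx·mx by age: 0, 1.532, 1.024, 1.272, 0.951, 0.972
R0 = Σ lx·mx = 5.751 → 5.751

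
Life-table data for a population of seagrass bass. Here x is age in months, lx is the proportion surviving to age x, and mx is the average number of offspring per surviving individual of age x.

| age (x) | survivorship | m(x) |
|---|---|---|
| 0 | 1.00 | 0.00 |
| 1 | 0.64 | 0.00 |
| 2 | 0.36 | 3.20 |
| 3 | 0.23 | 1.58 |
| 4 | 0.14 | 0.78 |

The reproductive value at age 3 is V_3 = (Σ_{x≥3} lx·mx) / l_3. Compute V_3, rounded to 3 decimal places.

lx·mx for x ≥ 3: 0.3634, 0.1092 → sum = 0.4726
V_3 = 0.4726 / l_3 = 0.4726 / 0.23 = 2.054783… → 2.055

2.055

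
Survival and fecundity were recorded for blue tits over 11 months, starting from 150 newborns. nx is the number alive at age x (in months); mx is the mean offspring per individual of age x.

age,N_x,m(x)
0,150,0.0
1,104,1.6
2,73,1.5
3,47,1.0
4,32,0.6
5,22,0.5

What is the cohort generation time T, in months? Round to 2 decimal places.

1.86

lx = nx/n0 = nx/150: 1, 0.69333…, 0.48667…, 0.31333…, 0.21333…, 0.14667…
lx·mx: 0, 1.109333…, 0.73…, 0.313333…, 0.128…, 0.073333… → R0 = 2.354…
x·lx·mx: 0, 1.109333…, 1.46…, 0.94…, 0.512…, 0.366667… → Σ = 4.388…
T = 4.388… / 2.354… = 1.864061… → 1.86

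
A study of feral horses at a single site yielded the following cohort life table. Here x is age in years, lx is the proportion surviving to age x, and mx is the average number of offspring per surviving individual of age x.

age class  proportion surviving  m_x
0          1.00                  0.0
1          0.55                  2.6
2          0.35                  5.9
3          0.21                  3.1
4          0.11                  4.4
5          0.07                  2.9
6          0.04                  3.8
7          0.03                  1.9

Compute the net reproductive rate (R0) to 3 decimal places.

5.042

lx·mx by age: 0, 1.43, 2.065, 0.651, 0.484, 0.203, 0.152, 0.057
R0 = Σ lx·mx = 5.042 → 5.042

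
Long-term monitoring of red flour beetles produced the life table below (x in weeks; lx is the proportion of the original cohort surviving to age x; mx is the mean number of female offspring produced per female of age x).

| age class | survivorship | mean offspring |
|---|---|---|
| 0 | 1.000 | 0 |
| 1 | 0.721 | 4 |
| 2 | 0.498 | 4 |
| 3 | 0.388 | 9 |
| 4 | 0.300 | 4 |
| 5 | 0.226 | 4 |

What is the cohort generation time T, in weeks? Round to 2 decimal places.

lx·mx: 0, 2.884, 1.992, 3.492, 1.2, 0.904 → R0 = 10.472
x·lx·mx: 0, 2.884, 3.984, 10.476, 4.8, 4.52 → Σ = 26.664
T = 26.664 / 10.472 = 2.546218… → 2.55

2.55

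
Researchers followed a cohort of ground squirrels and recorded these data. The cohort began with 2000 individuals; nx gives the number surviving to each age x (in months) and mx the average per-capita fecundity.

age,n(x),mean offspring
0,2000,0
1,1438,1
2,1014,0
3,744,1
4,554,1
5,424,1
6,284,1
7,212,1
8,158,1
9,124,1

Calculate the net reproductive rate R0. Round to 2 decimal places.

lx = nx/n0 = nx/2000: 1, 0.719, 0.507, 0.372, 0.277, 0.212, 0.142, 0.106, 0.079, 0.062
lx·mx by age: 0, 0.719, 0, 0.372, 0.277, 0.212, 0.142, 0.106, 0.079, 0.062
R0 = Σ lx·mx = 1.969 → 1.97

1.97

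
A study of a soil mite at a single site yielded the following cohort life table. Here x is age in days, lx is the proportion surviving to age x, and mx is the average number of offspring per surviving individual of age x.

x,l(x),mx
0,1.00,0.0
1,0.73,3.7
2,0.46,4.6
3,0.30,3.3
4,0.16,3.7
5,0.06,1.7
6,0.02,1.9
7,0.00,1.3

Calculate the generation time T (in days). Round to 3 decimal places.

lx·mx: 0, 2.701, 2.116, 0.99, 0.592, 0.102, 0.038, 0 → R0 = 6.539
x·lx·mx: 0, 2.701, 4.232, 2.97, 2.368, 0.51, 0.228, 0 → Σ = 13.009
T = 13.009 / 6.539 = 1.989448… → 1.989

1.989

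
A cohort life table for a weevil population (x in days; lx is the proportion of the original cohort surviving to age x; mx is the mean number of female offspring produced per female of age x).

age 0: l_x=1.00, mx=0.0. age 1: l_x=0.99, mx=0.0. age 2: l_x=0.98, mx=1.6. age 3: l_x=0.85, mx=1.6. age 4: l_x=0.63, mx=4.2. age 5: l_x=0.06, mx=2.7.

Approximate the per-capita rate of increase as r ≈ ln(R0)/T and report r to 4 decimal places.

R0 = Σ lx·mx = 0 + 0 + 1.568 + 1.36 + 2.646 + 0.162 = 5.736
Σ x·lx·mx = 18.61; T = 18.61/5.736 = 3.24442…
r ≈ ln(R0)/T = ln(5.736)/3.24442… = 0.538389… → 0.5384

0.5384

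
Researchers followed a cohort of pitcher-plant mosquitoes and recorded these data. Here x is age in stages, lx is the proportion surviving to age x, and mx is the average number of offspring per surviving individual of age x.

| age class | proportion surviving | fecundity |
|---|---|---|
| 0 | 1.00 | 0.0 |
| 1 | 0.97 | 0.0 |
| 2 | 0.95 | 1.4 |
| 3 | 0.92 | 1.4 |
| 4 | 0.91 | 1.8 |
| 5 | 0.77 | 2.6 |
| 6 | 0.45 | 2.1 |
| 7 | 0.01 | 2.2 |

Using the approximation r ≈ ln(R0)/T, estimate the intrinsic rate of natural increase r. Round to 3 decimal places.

0.494

R0 = Σ lx·mx = 0 + 0 + 1.33 + 1.288 + 1.638 + 2.002 + 0.945 + 0.022 = 7.225
Σ x·lx·mx = 28.91; T = 28.91/7.225 = 4.00138…
r ≈ ln(R0)/T = ln(7.225)/4.00138… = 0.49422… → 0.494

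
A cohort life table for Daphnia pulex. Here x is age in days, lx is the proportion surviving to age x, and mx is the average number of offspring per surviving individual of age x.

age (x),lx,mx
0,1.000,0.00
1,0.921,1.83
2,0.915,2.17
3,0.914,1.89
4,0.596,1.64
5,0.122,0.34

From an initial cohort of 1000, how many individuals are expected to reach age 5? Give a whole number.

122

Expected survivors = N0 · l_5 = 1000 × 0.122 = 122 → 122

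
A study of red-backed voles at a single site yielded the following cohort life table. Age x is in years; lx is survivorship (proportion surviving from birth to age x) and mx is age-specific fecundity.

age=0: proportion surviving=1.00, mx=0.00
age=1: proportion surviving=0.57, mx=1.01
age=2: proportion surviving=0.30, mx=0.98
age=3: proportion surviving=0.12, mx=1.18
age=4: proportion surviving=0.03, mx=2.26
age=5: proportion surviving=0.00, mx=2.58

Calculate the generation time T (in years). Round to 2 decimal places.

lx·mx: 0, 0.5757, 0.294, 0.1416, 0.0678, 0 → R0 = 1.0791
x·lx·mx: 0, 0.5757, 0.588, 0.4248, 0.2712, 0 → Σ = 1.8597
T = 1.8597 / 1.0791 = 1.723381… → 1.72

1.72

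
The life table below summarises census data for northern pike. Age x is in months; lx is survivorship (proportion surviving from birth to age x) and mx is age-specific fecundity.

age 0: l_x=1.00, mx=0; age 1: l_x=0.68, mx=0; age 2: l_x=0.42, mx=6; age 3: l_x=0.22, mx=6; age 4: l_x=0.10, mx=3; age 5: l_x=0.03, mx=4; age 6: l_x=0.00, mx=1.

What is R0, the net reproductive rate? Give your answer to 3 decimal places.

lx·mx by age: 0, 0, 2.52, 1.32, 0.3, 0.12, 0
R0 = Σ lx·mx = 4.26 → 4.260

4.260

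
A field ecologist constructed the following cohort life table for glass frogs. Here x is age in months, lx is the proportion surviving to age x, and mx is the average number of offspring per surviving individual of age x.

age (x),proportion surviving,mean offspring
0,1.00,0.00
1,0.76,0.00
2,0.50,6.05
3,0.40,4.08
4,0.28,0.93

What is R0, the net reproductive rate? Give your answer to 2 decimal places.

lx·mx by age: 0, 0, 3.025, 1.632, 0.2604
R0 = Σ lx·mx = 4.9174 → 4.92

4.92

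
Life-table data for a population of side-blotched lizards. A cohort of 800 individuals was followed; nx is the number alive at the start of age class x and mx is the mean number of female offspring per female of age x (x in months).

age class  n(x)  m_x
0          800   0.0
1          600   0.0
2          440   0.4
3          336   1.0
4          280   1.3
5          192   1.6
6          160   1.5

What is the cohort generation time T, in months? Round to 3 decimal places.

4.070

lx = nx/n0 = nx/800: 1, 0.75, 0.55, 0.42, 0.35, 0.24, 0.2
lx·mx: 0, 0, 0.22, 0.42, 0.455, 0.384, 0.3 → R0 = 1.779
x·lx·mx: 0, 0, 0.44, 1.26, 1.82, 1.92, 1.8 → Σ = 7.24
T = 7.24 / 1.779 = 4.069702… → 4.070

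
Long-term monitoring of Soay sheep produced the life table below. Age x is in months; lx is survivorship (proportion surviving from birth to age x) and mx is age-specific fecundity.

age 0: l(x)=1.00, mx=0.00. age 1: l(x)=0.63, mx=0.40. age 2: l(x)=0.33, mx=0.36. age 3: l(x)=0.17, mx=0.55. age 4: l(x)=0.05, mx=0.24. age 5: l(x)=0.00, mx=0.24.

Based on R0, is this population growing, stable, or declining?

R0 = Σ lx·mx = 0 + 0.252 + 0.1188 + 0.0935 + 0.012 + 0 = 0.4763
R0 < 1, so the population is declining.

declining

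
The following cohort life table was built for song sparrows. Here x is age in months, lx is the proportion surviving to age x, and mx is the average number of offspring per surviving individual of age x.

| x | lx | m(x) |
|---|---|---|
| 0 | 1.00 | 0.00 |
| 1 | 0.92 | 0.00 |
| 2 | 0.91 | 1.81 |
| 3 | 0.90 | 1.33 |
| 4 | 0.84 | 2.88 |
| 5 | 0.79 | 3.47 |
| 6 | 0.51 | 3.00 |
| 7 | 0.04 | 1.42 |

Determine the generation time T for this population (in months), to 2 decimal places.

4.15

lx·mx: 0, 0, 1.6471, 1.197, 2.4192, 2.7413, 1.53, 0.0568 → R0 = 9.5914
x·lx·mx: 0, 0, 3.2942, 3.591, 9.6768, 13.7065, 9.18, 0.3976 → Σ = 39.8461
T = 39.8461 / 9.5914 = 4.154357… → 4.15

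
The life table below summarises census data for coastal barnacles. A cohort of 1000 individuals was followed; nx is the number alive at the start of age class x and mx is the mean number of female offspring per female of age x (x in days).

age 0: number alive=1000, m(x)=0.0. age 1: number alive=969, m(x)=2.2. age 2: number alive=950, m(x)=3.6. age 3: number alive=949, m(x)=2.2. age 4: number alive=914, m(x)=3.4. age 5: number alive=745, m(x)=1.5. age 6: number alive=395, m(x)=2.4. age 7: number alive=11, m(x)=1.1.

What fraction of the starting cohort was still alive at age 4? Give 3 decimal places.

l_4 = n_4/n_0 = 914/1000 = 0.914 → 0.914

0.914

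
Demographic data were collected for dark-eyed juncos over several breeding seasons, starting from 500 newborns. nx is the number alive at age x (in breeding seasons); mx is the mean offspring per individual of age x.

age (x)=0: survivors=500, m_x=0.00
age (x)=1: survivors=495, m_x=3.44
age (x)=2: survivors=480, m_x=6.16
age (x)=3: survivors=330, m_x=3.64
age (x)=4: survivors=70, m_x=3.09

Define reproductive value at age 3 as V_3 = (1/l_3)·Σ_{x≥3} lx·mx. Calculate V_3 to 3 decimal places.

4.295

lx = nx/n0 = nx/500: 1, 0.99, 0.96, 0.66, 0.14
lx·mx for x ≥ 3: 2.4024, 0.4326 → sum = 2.835
V_3 = 2.835 / l_3 = 2.835 / 0.66 = 4.295455… → 4.295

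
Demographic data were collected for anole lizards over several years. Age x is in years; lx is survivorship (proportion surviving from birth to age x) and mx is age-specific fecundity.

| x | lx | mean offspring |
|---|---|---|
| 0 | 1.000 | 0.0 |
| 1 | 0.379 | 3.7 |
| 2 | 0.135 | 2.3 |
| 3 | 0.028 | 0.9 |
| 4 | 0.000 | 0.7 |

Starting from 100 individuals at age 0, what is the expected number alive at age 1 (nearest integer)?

Expected survivors = N0 · l_1 = 100 × 0.379 = 37.9 → 38

38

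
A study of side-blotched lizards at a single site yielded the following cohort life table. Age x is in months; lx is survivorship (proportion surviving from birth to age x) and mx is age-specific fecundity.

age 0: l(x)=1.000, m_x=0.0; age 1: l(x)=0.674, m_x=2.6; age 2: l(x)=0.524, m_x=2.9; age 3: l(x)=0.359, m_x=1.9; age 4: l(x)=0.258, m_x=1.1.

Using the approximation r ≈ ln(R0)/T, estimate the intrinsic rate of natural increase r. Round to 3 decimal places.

0.768

R0 = Σ lx·mx = 0 + 1.7524 + 1.5196 + 0.6821 + 0.2838 = 4.2379
Σ x·lx·mx = 7.9731; T = 7.9731/4.2379 = 1.88138…
r ≈ ln(R0)/T = ln(4.2379)/1.88138… = 0.76756… → 0.768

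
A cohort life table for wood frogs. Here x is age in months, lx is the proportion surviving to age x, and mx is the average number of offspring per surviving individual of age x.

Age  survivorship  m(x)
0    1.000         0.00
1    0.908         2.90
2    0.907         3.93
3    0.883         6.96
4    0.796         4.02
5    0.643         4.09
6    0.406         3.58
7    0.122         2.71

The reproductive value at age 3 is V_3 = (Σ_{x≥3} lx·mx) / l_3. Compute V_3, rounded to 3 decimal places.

15.583

lx·mx for x ≥ 3: 6.14568, 3.19992, 2.62987, 1.45348, 0.33062 → sum = 13.75957
V_3 = 13.75957 / l_3 = 13.75957 / 0.883 = 15.582752… → 15.583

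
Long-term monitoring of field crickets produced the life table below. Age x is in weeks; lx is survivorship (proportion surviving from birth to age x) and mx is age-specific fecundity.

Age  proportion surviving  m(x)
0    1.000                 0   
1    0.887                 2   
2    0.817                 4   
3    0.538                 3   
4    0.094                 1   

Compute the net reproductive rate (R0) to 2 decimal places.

6.75

lx·mx by age: 0, 1.774, 3.268, 1.614, 0.094
R0 = Σ lx·mx = 6.75 → 6.75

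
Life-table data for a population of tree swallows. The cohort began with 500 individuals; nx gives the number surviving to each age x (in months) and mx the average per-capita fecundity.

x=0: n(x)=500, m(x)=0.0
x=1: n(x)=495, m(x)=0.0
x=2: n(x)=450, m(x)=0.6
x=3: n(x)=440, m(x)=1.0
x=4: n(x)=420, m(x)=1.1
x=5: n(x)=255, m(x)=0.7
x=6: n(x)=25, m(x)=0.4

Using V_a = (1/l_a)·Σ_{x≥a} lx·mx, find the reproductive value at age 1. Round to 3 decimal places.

lx = nx/n0 = nx/500: 1, 0.99, 0.9, 0.88, 0.84, 0.51, 0.05
lx·mx for x ≥ 1: 0, 0.54, 0.88, 0.924, 0.357, 0.02 → sum = 2.721
V_1 = 2.721 / l_1 = 2.721 / 0.99 = 2.748485… → 2.748

2.748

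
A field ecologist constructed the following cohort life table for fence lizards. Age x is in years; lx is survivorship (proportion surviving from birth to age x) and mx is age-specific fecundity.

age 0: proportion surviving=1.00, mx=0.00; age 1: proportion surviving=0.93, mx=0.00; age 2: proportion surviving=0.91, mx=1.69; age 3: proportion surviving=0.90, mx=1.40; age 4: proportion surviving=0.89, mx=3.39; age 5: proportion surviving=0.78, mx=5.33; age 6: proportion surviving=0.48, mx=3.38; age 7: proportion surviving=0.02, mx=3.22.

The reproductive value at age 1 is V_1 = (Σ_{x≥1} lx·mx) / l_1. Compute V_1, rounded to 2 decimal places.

12.54

lx·mx for x ≥ 1: 0, 1.5379, 1.26, 3.0171, 4.1574, 1.6224, 0.0644 → sum = 11.6592
V_1 = 11.6592 / l_1 = 11.6592 / 0.93 = 12.536774… → 12.54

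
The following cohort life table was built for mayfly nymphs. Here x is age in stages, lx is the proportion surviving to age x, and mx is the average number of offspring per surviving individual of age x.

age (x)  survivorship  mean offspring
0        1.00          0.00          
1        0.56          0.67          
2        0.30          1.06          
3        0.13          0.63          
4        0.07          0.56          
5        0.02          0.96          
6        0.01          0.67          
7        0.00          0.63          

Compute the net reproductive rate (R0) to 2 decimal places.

lx·mx by age: 0, 0.3752, 0.318, 0.0819, 0.0392, 0.0192, 0.0067, 0
R0 = Σ lx·mx = 0.8402 → 0.84

0.84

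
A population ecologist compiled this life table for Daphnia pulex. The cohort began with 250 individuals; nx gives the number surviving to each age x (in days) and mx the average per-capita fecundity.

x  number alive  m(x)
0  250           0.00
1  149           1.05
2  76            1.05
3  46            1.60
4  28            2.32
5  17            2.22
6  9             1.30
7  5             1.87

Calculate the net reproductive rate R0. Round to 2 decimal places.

1.73

lx = nx/n0 = nx/250: 1, 0.596, 0.304, 0.184, 0.112, 0.068, 0.036, 0.02
lx·mx by age: 0, 0.6258, 0.3192, 0.2944, 0.25984, 0.15096, 0.0468, 0.0374
R0 = Σ lx·mx = 1.7344 → 1.73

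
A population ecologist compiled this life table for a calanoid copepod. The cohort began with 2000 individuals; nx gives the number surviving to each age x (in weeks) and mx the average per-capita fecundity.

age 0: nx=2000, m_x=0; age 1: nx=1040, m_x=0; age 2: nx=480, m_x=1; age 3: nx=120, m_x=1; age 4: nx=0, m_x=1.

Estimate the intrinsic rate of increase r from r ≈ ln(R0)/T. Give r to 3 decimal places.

-0.547

lx = nx/n0 = nx/2000: 1, 0.52, 0.24, 0.06, 0
R0 = Σ lx·mx = 0 + 0 + 0.24 + 0.06 + 0 = 0.3
Σ x·lx·mx = 0.66; T = 0.66/0.3 = 2.2
r ≈ ln(R0)/T = ln(0.3)/2.2 = -0.54726… → -0.547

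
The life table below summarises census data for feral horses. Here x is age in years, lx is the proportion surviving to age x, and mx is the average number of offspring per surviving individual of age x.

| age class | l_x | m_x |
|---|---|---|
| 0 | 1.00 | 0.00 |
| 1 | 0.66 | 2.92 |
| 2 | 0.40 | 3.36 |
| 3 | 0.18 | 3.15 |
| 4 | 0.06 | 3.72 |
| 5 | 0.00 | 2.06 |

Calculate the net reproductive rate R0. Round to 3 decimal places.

lx·mx by age: 0, 1.9272, 1.344, 0.567, 0.2232, 0
R0 = Σ lx·mx = 4.0614 → 4.061

4.061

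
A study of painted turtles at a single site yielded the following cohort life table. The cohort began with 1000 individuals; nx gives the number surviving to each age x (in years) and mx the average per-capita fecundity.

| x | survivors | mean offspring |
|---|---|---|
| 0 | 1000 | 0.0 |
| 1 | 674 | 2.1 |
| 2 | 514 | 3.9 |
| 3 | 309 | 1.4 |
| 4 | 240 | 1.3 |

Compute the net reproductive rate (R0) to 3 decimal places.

4.165

lx = nx/n0 = nx/1000: 1, 0.674, 0.514, 0.309, 0.24
lx·mx by age: 0, 1.4154, 2.0046, 0.4326, 0.312
R0 = Σ lx·mx = 4.1646 → 4.165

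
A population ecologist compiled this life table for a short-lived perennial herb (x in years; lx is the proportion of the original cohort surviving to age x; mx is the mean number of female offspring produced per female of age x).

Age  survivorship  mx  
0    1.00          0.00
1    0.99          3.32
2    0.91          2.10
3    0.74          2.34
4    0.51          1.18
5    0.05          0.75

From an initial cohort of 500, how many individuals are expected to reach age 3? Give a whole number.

370

Expected survivors = N0 · l_3 = 500 × 0.74 = 370 → 370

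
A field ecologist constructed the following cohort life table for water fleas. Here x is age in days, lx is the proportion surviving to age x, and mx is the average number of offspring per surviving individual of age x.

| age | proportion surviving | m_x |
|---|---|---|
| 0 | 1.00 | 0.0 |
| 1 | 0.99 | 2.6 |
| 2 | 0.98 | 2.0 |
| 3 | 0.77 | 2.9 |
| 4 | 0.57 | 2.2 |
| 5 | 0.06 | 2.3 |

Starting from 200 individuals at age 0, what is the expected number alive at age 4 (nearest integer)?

Expected survivors = N0 · l_4 = 200 × 0.57 = 114 → 114

114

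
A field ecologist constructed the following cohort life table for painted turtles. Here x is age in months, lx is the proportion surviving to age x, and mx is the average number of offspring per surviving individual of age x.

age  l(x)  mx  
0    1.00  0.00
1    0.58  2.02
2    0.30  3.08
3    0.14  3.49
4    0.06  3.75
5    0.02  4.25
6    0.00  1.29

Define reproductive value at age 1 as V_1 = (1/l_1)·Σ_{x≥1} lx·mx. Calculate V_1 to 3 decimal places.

4.990

lx·mx for x ≥ 1: 1.1716, 0.924, 0.4886, 0.225, 0.085, 0 → sum = 2.8942
V_1 = 2.8942 / l_1 = 2.8942 / 0.58 = 4.99 → 4.990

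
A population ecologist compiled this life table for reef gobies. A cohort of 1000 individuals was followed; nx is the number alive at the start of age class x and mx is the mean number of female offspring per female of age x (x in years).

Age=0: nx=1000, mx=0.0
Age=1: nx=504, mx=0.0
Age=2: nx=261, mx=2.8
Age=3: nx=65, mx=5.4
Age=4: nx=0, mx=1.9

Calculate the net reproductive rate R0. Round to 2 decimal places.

1.08

lx = nx/n0 = nx/1000: 1, 0.504, 0.261, 0.065, 0
lx·mx by age: 0, 0, 0.7308, 0.351, 0
R0 = Σ lx·mx = 1.0818 → 1.08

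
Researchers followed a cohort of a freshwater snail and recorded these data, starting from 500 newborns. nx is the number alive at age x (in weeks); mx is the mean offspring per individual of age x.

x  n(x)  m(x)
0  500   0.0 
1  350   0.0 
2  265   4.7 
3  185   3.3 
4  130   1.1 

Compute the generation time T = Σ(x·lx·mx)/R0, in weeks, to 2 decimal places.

lx = nx/n0 = nx/500: 1, 0.7, 0.53, 0.37, 0.26
lx·mx: 0, 0, 2.491, 1.221, 0.286 → R0 = 3.998
x·lx·mx: 0, 0, 4.982, 3.663, 1.144 → Σ = 9.789
T = 9.789 / 3.998 = 2.448474… → 2.45

2.45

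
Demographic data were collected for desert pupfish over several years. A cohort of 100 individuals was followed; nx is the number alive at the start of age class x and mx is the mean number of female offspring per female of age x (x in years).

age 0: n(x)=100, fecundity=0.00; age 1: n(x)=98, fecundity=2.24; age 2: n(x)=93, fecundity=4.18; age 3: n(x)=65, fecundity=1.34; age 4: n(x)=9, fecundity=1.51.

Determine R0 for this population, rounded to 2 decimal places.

lx = nx/n0 = nx/100: 1, 0.98, 0.93, 0.65, 0.09
lx·mx by age: 0, 2.1952, 3.8874, 0.871, 0.1359
R0 = Σ lx·mx = 7.0895 → 7.09

7.09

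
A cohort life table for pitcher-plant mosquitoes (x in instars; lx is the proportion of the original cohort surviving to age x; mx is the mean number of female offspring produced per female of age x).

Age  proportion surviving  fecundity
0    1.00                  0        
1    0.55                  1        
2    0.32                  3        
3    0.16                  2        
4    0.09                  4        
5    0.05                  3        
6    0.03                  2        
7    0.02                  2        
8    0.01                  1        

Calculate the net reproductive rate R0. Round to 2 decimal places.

lx·mx by age: 0, 0.55, 0.96, 0.32, 0.36, 0.15, 0.06, 0.04, 0.01
R0 = Σ lx·mx = 2.45 → 2.45

2.45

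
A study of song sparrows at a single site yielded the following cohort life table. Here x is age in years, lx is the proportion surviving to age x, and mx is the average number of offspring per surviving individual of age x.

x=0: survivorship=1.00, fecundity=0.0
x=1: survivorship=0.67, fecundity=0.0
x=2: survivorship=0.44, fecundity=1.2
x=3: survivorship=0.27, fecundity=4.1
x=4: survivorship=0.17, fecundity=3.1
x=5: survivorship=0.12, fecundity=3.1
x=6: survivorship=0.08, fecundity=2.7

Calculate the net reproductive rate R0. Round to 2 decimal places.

lx·mx by age: 0, 0, 0.528, 1.107, 0.527, 0.372, 0.216
R0 = Σ lx·mx = 2.75 → 2.75

2.75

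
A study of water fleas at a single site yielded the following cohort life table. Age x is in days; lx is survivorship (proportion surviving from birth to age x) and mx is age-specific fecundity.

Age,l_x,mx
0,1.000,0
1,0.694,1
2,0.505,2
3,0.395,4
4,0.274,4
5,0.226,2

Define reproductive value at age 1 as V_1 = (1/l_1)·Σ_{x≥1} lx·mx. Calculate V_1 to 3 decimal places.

lx·mx for x ≥ 1: 0.694, 1.01, 1.58, 1.096, 0.452 → sum = 4.832
V_1 = 4.832 / l_1 = 4.832 / 0.694 = 6.962536… → 6.963

6.963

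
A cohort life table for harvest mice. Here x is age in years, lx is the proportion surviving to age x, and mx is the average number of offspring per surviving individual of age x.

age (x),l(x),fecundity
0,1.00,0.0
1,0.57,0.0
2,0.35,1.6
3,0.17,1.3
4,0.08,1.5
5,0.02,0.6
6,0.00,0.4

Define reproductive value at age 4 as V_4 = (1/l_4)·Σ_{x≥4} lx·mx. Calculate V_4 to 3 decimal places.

lx·mx for x ≥ 4: 0.12, 0.012, 0 → sum = 0.132
V_4 = 0.132 / l_4 = 0.132 / 0.08 = 1.65 → 1.650

1.650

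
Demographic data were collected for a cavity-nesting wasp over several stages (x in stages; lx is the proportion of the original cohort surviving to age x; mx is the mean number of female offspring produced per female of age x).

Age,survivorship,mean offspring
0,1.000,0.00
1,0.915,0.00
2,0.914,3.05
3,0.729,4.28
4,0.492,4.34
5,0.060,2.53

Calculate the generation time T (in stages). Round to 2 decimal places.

2.96

lx·mx: 0, 0, 2.7877, 3.12012, 2.13528, 0.1518 → R0 = 8.1949
x·lx·mx: 0, 0, 5.5754, 9.36036, 8.54112, 0.759 → Σ = 24.23588
T = 24.23588 / 8.1949 = 2.957435… → 2.96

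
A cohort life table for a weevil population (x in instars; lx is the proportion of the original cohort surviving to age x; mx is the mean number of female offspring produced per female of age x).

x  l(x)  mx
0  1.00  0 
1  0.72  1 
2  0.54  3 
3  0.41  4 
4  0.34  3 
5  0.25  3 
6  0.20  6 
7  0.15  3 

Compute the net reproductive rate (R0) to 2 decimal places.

7.40

lx·mx by age: 0, 0.72, 1.62, 1.64, 1.02, 0.75, 1.2, 0.45
R0 = Σ lx·mx = 7.4 → 7.40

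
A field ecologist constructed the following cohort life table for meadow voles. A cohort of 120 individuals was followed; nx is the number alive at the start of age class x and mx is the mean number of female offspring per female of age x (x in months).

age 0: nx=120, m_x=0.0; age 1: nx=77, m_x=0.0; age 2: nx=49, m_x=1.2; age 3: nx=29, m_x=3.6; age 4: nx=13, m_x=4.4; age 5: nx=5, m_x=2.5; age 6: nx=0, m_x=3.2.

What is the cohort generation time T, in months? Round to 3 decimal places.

3.100

lx = nx/n0 = nx/120: 1, 0.64167…, 0.40833…, 0.24167…, 0.10833…, 0.04167…, 0
lx·mx: 0, 0, 0.49…, 0.87…, 0.476667…, 0.104167…, 0 → R0 = 1.940833…
x·lx·mx: 0, 0, 0.98…, 2.61…, 1.906667…, 0.520833…, 0 → Σ = 6.0175…
T = 6.0175… / 1.940833… = 3.100472… → 3.100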